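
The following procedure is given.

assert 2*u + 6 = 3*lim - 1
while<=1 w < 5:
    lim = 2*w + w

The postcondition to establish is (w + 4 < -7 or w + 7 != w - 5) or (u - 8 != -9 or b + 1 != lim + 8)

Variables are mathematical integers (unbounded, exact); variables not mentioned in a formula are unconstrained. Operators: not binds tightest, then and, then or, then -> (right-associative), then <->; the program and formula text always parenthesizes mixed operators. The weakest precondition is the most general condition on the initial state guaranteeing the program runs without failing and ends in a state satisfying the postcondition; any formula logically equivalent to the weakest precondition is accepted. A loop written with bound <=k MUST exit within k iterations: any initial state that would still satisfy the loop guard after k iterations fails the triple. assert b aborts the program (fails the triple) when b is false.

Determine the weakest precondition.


Working backward. After the program, the postcondition (w + 4 < -7 or w + 7 != w - 5) or (u - 8 != -9 or b + 1 != lim + 8) must hold; in canonical form it is true.
Before the loop (bound <=1), unroll the exhaustion recursion (WP_0 = exit-now case; WP_j = one more guarded iteration, up to j = 1):
  WP_0: not (w < 5)
  WP_1: w < 5 -> (not (w < 5))
So before the loop: w < 5 -> (not (w < 5))
Before assert 2*u + 6 = 3*lim - 1: 2*u = 3*lim - 7 and (w < 5 -> (not (w < 5)))
Answer: WP = 2*u = 3*lim - 7 and (w < 5 -> (not (w < 5)))


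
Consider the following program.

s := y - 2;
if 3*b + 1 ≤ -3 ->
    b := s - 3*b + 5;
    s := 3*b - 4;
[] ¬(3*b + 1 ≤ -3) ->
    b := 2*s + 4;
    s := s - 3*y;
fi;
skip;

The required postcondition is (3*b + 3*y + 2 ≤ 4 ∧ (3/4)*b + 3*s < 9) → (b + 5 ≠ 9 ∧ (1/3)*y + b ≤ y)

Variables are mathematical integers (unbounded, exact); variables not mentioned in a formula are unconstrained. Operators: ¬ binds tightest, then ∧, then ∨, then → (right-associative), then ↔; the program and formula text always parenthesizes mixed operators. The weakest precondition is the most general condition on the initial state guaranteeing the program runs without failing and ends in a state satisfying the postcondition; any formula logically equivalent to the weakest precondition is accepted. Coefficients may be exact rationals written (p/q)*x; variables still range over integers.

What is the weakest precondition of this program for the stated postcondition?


Working backward. After the program, the postcondition (3*b + 3*y + 2 ≤ 4 ∧ (3/4)*b + 3*s < 9) → (b + 5 ≠ 9 ∧ (1/3)*y + b ≤ y) must hold; in canonical form it is (3*b + 3*y ≤ 2 ∧ (3/4)*b + 3*s < 9) → (b ≠ 4 ∧ b ≤ (2/3)*y).
Before skip: (3*b + 3*y ≤ 2 ∧ (3/4)*b + 3*s < 9) → (b ≠ 4 ∧ b ≤ (2/3)*y)
Then branch requires (3*s + 3*y ≤ 9*b - 13 ∧ (39/4)*s < (117/4)*b - 111/4) → (s ≠ 3*b - 1 ∧ s ≤ 3*b + (2/3)*y - 5); else branch requires (6*s + 3*y ≤ -10 ∧ (9/2)*s < 9*y + 6) → (2*s ≠ 0 ∧ 2*s ≤ (2/3)*y - 4).
Before the if: (3*b ≤ -4 → ((3*s + 3*y ≤ 9*b - 13 ∧ (39/4)*s < (117/4)*b - 111/4) → (s ≠ 3*b - 1 ∧ s ≤ 3*b + (2/3)*y - 5))) ∧ ((¬(3*b ≤ -4)) → ((6*s + 3*y ≤ -10 ∧ (9/2)*s < 9*y + 6) → (2*s ≠ 0 ∧ 2*s ≤ (2/3)*y - 4)))
Before s := y - 2: (3*b ≤ -4 → ((6*y ≤ 9*b - 7 ∧ (39/4)*y < (117/4)*b - 33/4) → (y ≠ 3*b + 1 ∧ (1/3)*y ≤ 3*b - 3))) ∧ ((¬(3*b ≤ -4)) → ((9*y ≤ 2 ∧ (9/2)*y > -15) → (2*y ≠ 4 ∧ (4/3)*y ≤ 0)))
Answer: WP = (3*b ≤ -4 → ((6*y ≤ 9*b - 7 ∧ (39/4)*y < (117/4)*b - 33/4) → (y ≠ 3*b + 1 ∧ (1/3)*y ≤ 3*b - 3))) ∧ ((¬(3*b ≤ -4)) → ((9*y ≤ 2 ∧ (9/2)*y > -15) → (2*y ≠ 4 ∧ (4/3)*y ≤ 0)))


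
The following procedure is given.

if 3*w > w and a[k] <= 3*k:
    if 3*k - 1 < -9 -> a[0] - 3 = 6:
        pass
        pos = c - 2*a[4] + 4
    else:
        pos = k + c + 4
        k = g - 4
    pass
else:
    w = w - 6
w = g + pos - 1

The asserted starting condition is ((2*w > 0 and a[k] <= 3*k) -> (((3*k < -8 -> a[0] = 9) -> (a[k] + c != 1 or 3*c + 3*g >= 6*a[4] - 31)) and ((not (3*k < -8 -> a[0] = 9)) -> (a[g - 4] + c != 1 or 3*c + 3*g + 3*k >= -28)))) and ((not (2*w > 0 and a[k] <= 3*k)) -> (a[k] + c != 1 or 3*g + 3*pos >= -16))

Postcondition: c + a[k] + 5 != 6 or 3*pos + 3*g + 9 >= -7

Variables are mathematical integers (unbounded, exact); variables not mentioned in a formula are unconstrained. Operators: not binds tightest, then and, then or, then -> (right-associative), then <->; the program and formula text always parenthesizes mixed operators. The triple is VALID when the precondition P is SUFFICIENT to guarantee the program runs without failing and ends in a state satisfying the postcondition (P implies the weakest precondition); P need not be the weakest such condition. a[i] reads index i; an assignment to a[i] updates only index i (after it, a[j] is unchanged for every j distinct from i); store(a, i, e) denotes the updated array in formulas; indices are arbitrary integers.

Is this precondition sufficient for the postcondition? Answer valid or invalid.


Working backward. After the program, the postcondition c + a[k] + 5 != 6 or 3*pos + 3*g + 9 >= -7 must hold; in canonical form it is a[k] + c != 1 or 3*g + 3*pos >= -16.
Before w := g + pos - 1: a[k] + c != 1 or 3*g + 3*pos >= -16
Then branch requires ((3*k < -8 -> a[0] = 9) -> (a[k] + c != 1 or 3*c + 3*g >= 6*a[4] - 28)) and ((not (3*k < -8 -> a[0] = 9)) -> (a[g - 4] + c != 1 or 3*c + 3*g + 3*k >= -28)); else branch requires a[k] + c != 1 or 3*g + 3*pos >= -16.
Before the if: ((2*w > 0 and a[k] <= 3*k) -> (((3*k < -8 -> a[0] = 9) -> (a[k] + c != 1 or 3*c + 3*g >= 6*a[4] - 28)) and ((not (3*k < -8 -> a[0] = 9)) -> (a[g - 4] + c != 1 or 3*c + 3*g + 3*k >= -28)))) and ((not (2*w > 0 and a[k] <= 3*k)) -> (a[k] + c != 1 or 3*g + 3*pos >= -16))
The weakest precondition is ((2*w > 0 and a[k] <= 3*k) -> (((3*k < -8 -> a[0] = 9) -> (a[k] + c != 1 or 3*c + 3*g >= 6*a[4] - 28)) and ((not (3*k < -8 -> a[0] = 9)) -> (a[g - 4] + c != 1 or 3*c + 3*g + 3*k >= -28)))) and ((not (2*w > 0 and a[k] <= 3*k)) -> (a[k] + c != 1 or 3*g + 3*pos >= -16)).
Check whether ((2*w > 0 and a[k] <= 3*k) -> (((3*k < -8 -> a[0] = 9) -> (a[k] + c != 1 or 3*c + 3*g >= 6*a[4] - 31)) and ((not (3*k < -8 -> a[0] = 9)) -> (a[g - 4] + c != 1 or 3*c + 3*g + 3*k >= -28)))) and ((not (2*w > 0 and a[k] <= 3*k)) -> (a[k] + c != 1 or 3*g + 3*pos >= -16)) implies it.
Countermodel: at the initial state a = {[-5] = -31043, [0] = -31043, [4] = 15526, [6516] = -31042, elsewhere -31043}, c = 31043, g = -1, k = 6516, pos = 0, w = 1, the precondition holds but the weakest precondition fails.
Answer: invalid


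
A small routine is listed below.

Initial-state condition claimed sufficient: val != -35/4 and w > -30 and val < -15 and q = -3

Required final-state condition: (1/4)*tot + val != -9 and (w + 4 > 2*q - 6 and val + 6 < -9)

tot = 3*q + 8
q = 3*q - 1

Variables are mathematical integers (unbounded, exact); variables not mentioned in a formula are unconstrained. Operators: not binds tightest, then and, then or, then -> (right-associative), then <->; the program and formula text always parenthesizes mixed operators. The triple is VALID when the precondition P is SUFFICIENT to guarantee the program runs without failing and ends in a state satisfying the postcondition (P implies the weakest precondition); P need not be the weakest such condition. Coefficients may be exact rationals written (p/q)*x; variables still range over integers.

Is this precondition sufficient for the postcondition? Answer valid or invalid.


Working backward. After the program, the postcondition (1/4)*tot + val != -9 and (w + 4 > 2*q - 6 and val + 6 < -9) must hold; in canonical form it is (1/4)*tot + val != -9 and w > 2*q - 10 and val < -15.
Before q := 3*q - 1: (1/4)*tot + val != -9 and w > 6*q - 12 and val < -15
Before tot := 3*q + 8: (3/4)*q + val != -11 and w > 6*q - 12 and val < -15
The weakest precondition is (3/4)*q + val != -11 and w > 6*q - 12 and val < -15.
Check whether val != -35/4 and w > -30 and val < -15 and q = -3 implies it.
Every state satisfying the precondition satisfies the weakest precondition: the implication holds.
Answer: valid


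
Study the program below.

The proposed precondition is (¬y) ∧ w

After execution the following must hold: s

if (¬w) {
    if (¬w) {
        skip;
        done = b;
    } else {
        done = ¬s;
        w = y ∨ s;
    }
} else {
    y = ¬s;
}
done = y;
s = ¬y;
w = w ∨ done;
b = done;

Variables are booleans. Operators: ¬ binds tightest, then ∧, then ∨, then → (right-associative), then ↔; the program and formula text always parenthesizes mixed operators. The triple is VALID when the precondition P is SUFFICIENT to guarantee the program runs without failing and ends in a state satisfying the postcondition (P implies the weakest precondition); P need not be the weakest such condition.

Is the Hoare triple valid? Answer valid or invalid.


Working backward. After the program, s must hold.
Before b := done: s
Before w := w ∨ done: s
Before s := ¬y: ¬y
Before done := y: ¬y
Then branch requires ((¬w) → (¬y)) ∧ (w → (¬y)); else branch requires s.
Before the if: ((¬w) → (((¬w) → (¬y)) ∧ (w → (¬y)))) ∧ (w → s)
The weakest precondition is ((¬w) → (((¬w) → (¬y)) ∧ (w → (¬y)))) ∧ (w → s).
Check whether (¬y) ∧ w implies it.
Countermodel: at the initial state s = false, w = true, y = false, the precondition holds but the weakest precondition fails.
Answer: invalid


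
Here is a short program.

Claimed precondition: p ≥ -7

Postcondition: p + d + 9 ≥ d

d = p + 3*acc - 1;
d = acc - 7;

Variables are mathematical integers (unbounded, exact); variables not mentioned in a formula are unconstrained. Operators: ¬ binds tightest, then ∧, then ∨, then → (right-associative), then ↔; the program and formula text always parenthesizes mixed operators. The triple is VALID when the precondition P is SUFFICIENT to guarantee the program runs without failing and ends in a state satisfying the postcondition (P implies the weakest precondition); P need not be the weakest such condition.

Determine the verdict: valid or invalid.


Working backward. After the program, the postcondition p + d + 9 ≥ d must hold; in canonical form it is p ≥ -9.
Before d := acc - 7: p ≥ -9
Before d := p + 3*acc - 1: p ≥ -9
The weakest precondition is p ≥ -9.
Check whether p ≥ -7 implies it.
Every state satisfying the precondition satisfies the weakest precondition: the implication holds.
Answer: valid


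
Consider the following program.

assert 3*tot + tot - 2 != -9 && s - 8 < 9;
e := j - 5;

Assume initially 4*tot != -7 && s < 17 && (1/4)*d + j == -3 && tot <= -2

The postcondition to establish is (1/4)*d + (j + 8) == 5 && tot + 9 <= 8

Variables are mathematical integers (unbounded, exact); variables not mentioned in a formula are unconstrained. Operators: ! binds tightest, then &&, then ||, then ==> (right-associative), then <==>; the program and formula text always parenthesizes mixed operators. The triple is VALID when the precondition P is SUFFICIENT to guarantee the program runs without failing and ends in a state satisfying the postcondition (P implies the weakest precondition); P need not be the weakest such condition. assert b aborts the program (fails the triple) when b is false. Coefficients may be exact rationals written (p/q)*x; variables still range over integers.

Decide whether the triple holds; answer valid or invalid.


Working backward. After the program, the postcondition (1/4)*d + (j + 8) == 5 && tot + 9 <= 8 must hold; in canonical form it is (1/4)*d + j == -3 && tot <= -1.
Before e := j - 5: (1/4)*d + j == -3 && tot <= -1
Before assert 3*tot + tot - 2 != -9 && s - 8 < 9: 4*tot != -7 && s < 17 && (1/4)*d + j == -3 && tot <= -1
The weakest precondition is 4*tot != -7 && s < 17 && (1/4)*d + j == -3 && tot <= -1.
Check whether 4*tot != -7 && s < 17 && (1/4)*d + j == -3 && tot <= -2 implies it.
Every state satisfying the precondition satisfies the weakest precondition: the implication holds.
Answer: valid


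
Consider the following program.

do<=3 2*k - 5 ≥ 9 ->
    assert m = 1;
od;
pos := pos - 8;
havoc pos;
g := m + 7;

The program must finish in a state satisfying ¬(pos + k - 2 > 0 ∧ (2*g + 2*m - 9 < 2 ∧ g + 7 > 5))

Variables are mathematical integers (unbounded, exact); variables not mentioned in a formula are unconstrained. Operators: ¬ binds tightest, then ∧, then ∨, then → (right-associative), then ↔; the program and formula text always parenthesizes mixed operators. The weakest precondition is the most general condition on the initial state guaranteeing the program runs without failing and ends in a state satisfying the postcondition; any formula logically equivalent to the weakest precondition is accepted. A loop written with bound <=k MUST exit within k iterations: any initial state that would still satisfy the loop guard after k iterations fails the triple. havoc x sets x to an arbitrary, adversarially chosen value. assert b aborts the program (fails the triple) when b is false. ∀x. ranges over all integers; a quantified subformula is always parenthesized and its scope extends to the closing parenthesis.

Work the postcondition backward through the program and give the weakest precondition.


Working backward. After the program, the postcondition ¬(pos + k - 2 > 0 ∧ (2*g + 2*m - 9 < 2 ∧ g + 7 > 5)) must hold; in canonical form it is ¬(k + pos > 2 ∧ 2*g + 2*m < 11 ∧ g > -2).
Before g := m + 7: ¬(k + pos > 2 ∧ 4*m < -3 ∧ m > -9)
Before havoc pos: ∀pos_1. (¬(k + pos_1 > 2 ∧ 4*m < -3 ∧ m > -9))
Before pos := pos - 8: ∀pos_1. (¬(k + pos_1 > 2 ∧ 4*m < -3 ∧ m > -9))
Before the loop (bound <=3), unroll the exhaustion recursion (WP_0 = exit-now case; WP_j = one more guarded iteration, up to j = 3):
  WP_0: (¬(2*k ≥ 14)) ∧ (∀pos_1. (¬(k + pos_1 > 2 ∧ 4*m < -3 ∧ m > -9)))
  WP_1: (2*k ≥ 14 → (m = 1 ∧ (¬(2*k ≥ 14)) ∧ (∀pos_1. (¬(k + pos_1 > 2 ∧ 4*m < -3 ∧ m > -9))))) ∧ ((¬(2*k ≥ 14)) → (∀pos_1. (¬(k + pos_1 > 2 ∧ 4*m < -3 ∧ m > -9))))
  WP_2: (2*k ≥ 14 → (m = 1 ∧ (2*k ≥ 14 → (m = 1 ∧ (¬(2*k ≥ 14)) ∧ (∀pos_1. (¬(k + pos_1 > 2 ∧ 4*m < -3 ∧ m > -9))))) ∧ ((¬(2*k ≥ 14)) → (∀pos_1. (¬(k + pos_1 > 2 ∧ 4*m < -3 ∧ m > -9)))))) ∧ ((¬(2*k ≥ 14)) → (∀pos_1. (¬(k + pos_1 > 2 ∧ 4*m < -3 ∧ m > -9))))
  WP_3: (2*k ≥ 14 → (m = 1 ∧ (2*k ≥ 14 → (m = 1 ∧ (2*k ≥ 14 → (m = 1 ∧ (¬(2*k ≥ 14)) ∧ (∀pos_1. (¬(k + pos_1 > 2 ∧ 4*m < -3 ∧ m > -9))))) ∧ ((¬(2*k ≥ 14)) → (∀pos_1. (¬(k + pos_1 > 2 ∧ 4*m < -3 ∧ m > -9)))))) ∧ ((¬(2*k ≥ 14)) → (∀pos_1. (¬(k + pos_1 > 2 ∧ 4*m < -3 ∧ m > -9)))))) ∧ ((¬(2*k ≥ 14)) → (∀pos_1. (¬(k + pos_1 > 2 ∧ 4*m < -3 ∧ m > -9))))
So before the loop: (2*k ≥ 14 → (m = 1 ∧ (2*k ≥ 14 → (m = 1 ∧ (2*k ≥ 14 → (m = 1 ∧ (¬(2*k ≥ 14)) ∧ (∀pos_1. (¬(k + pos_1 > 2 ∧ 4*m < -3 ∧ m > -9))))) ∧ ((¬(2*k ≥ 14)) → (∀pos_1. (¬(k + pos_1 > 2 ∧ 4*m < -3 ∧ m > -9)))))) ∧ ((¬(2*k ≥ 14)) → (∀pos_1. (¬(k + pos_1 > 2 ∧ 4*m < -3 ∧ m > -9)))))) ∧ ((¬(2*k ≥ 14)) → (∀pos_1. (¬(k + pos_1 > 2 ∧ 4*m < -3 ∧ m > -9))))
Answer: WP = (2*k ≥ 14 → (m = 1 ∧ (2*k ≥ 14 → (m = 1 ∧ (2*k ≥ 14 → (m = 1 ∧ (¬(2*k ≥ 14)) ∧ (∀pos_1. (¬(k + pos_1 > 2 ∧ 4*m < -3 ∧ m > -9))))) ∧ ((¬(2*k ≥ 14)) → (∀pos_1. (¬(k + pos_1 > 2 ∧ 4*m < -3 ∧ m > -9)))))) ∧ ((¬(2*k ≥ 14)) → (∀pos_1. (¬(k + pos_1 > 2 ∧ 4*m < -3 ∧ m > -9)))))) ∧ ((¬(2*k ≥ 14)) → (∀pos_1. (¬(k + pos_1 > 2 ∧ 4*m < -3 ∧ m > -9))))


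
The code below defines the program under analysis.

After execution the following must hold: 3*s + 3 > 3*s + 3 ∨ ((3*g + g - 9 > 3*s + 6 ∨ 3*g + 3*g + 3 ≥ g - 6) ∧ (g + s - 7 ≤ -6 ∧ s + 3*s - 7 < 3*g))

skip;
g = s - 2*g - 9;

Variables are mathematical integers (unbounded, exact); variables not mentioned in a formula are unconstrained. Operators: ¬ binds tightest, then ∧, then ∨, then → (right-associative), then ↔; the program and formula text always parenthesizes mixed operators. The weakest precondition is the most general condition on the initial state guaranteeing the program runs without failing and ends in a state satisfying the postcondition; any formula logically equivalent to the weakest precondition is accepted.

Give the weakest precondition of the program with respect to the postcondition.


Working backward. After the program, the postcondition 3*s + 3 > 3*s + 3 ∨ ((3*g + g - 9 > 3*s + 6 ∨ 3*g + 3*g + 3 ≥ g - 6) ∧ (g + s - 7 ≤ -6 ∧ s + 3*s - 7 < 3*g)) must hold; in canonical form it is (4*g > 3*s + 15 ∨ 5*g ≥ -9) ∧ g + s ≤ 1 ∧ 4*s < 3*g + 7.
Before g := s - 2*g - 9: (s > 8*g + 51 ∨ 5*s ≥ 10*g + 36) ∧ 2*s ≤ 2*g + 10 ∧ 6*g + s < -20
Before skip: (s > 8*g + 51 ∨ 5*s ≥ 10*g + 36) ∧ 2*s ≤ 2*g + 10 ∧ 6*g + s < -20
Answer: WP = (s > 8*g + 51 ∨ 5*s ≥ 10*g + 36) ∧ 2*s ≤ 2*g + 10 ∧ 6*g + s < -20


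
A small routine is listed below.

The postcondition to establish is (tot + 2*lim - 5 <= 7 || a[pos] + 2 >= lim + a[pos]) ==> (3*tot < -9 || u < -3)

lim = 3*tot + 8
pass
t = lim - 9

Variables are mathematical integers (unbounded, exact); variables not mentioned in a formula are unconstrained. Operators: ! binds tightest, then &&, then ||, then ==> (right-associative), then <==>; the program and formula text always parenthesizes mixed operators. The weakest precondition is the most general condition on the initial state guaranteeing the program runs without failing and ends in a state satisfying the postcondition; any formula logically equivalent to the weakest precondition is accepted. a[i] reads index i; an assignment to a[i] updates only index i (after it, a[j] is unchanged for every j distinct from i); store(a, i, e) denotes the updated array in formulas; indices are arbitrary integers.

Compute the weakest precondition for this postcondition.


Working backward. After the program, the postcondition (tot + 2*lim - 5 <= 7 || a[pos] + 2 >= lim + a[pos]) ==> (3*tot < -9 || u < -3) must hold; in canonical form it is (2*lim + tot <= 12 || lim <= 2) ==> (3*tot < -9 || u < -3).
Before t := lim - 9: (2*lim + tot <= 12 || lim <= 2) ==> (3*tot < -9 || u < -3)
Before skip: (2*lim + tot <= 12 || lim <= 2) ==> (3*tot < -9 || u < -3)
Before lim := 3*tot + 8: (7*tot <= -4 || 3*tot <= -6) ==> (3*tot < -9 || u < -3)
Answer: WP = (7*tot <= -4 || 3*tot <= -6) ==> (3*tot < -9 || u < -3)


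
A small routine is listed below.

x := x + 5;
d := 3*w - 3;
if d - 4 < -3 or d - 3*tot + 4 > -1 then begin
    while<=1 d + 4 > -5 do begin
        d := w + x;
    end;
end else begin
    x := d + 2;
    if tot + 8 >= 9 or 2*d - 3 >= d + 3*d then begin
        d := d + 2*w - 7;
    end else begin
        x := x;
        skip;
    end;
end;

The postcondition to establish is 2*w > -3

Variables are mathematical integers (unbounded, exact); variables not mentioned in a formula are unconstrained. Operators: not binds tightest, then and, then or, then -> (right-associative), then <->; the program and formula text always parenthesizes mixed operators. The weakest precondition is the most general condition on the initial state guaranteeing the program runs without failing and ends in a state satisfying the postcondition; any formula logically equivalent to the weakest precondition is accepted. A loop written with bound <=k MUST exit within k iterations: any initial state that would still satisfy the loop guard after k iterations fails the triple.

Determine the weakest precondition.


Working backward. After the program, 2*w > -3 must hold.
Then branch requires (d > -9 -> ((not (w + x > -9)) and 2*w > -3)) and ((not (d > -9)) -> 2*w > -3); else branch requires ((tot >= 1 or 2*d <= -3) -> 2*w > -3) and ((not (tot >= 1 or 2*d <= -3)) -> 2*w > -3).
Before the if: ((d < 1 or d > 3*tot - 5) -> ((d > -9 -> ((not (w + x > -9)) and 2*w > -3)) and ((not (d > -9)) -> 2*w > -3))) and ((not (d < 1 or d > 3*tot - 5)) -> (((tot >= 1 or 2*d <= -3) -> 2*w > -3) and ((not (tot >= 1 or 2*d <= -3)) -> 2*w > -3)))
Before d := 3*w - 3: ((3*w < 4 or 3*w > 3*tot - 2) -> ((3*w > -6 -> ((not (w + x > -9)) and 2*w > -3)) and ((not (3*w > -6)) -> 2*w > -3))) and ((not (3*w < 4 or 3*w > 3*tot - 2)) -> (((tot >= 1 or 6*w <= 3) -> 2*w > -3) and ((not (tot >= 1 or 6*w <= 3)) -> 2*w > -3)))
Before x := x + 5: ((3*w < 4 or 3*w > 3*tot - 2) -> ((3*w > -6 -> ((not (w + x > -14)) and 2*w > -3)) and ((not (3*w > -6)) -> 2*w > -3))) and ((not (3*w < 4 or 3*w > 3*tot - 2)) -> (((tot >= 1 or 6*w <= 3) -> 2*w > -3) and ((not (tot >= 1 or 6*w <= 3)) -> 2*w > -3)))
Answer: WP = ((3*w < 4 or 3*w > 3*tot - 2) -> ((3*w > -6 -> ((not (w + x > -14)) and 2*w > -3)) and ((not (3*w > -6)) -> 2*w > -3))) and ((not (3*w < 4 or 3*w > 3*tot - 2)) -> (((tot >= 1 or 6*w <= 3) -> 2*w > -3) and ((not (tot >= 1 or 6*w <= 3)) -> 2*w > -3)))


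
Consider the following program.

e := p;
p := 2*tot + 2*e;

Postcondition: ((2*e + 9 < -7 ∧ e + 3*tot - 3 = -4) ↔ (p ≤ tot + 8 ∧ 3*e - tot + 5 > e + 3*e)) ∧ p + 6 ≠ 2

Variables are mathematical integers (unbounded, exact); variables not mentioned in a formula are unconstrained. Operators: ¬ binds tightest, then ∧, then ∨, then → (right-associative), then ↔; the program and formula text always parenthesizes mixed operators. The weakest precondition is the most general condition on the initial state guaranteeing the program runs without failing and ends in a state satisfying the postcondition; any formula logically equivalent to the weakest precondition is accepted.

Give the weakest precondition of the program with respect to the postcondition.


Working backward. After the program, the postcondition ((2*e + 9 < -7 ∧ e + 3*tot - 3 = -4) ↔ (p ≤ tot + 8 ∧ 3*e - tot + 5 > e + 3*e)) ∧ p + 6 ≠ 2 must hold; in canonical form it is ((2*e < -16 ∧ e + 3*tot = -1) ↔ (p ≤ tot + 8 ∧ e + tot < 5)) ∧ p ≠ -4.
Before p := 2*tot + 2*e: ((2*e < -16 ∧ e + 3*tot = -1) ↔ (2*e + tot ≤ 8 ∧ e + tot < 5)) ∧ 2*e + 2*tot ≠ -4
Before e := p: ((2*p < -16 ∧ p + 3*tot = -1) ↔ (2*p + tot ≤ 8 ∧ p + tot < 5)) ∧ 2*p + 2*tot ≠ -4
Answer: WP = ((2*p < -16 ∧ p + 3*tot = -1) ↔ (2*p + tot ≤ 8 ∧ p + tot < 5)) ∧ 2*p + 2*tot ≠ -4


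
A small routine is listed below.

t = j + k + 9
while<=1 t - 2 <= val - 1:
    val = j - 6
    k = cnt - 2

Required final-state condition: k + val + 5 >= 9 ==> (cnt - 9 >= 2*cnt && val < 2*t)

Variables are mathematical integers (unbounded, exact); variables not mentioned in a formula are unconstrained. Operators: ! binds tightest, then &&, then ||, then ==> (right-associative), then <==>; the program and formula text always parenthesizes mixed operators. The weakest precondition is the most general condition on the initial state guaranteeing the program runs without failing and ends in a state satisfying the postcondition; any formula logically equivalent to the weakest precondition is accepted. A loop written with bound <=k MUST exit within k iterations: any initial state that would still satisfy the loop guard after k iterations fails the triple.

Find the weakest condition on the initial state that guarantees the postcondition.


Working backward. After the program, the postcondition k + val + 5 >= 9 ==> (cnt - 9 >= 2*cnt && val < 2*t) must hold; in canonical form it is k + val >= 4 ==> (cnt <= -9 && val < 2*t).
Before the loop (bound <=1), unroll the exhaustion recursion (WP_0 = exit-now case; WP_j = one more guarded iteration, up to j = 1):
  WP_0: (!(t <= val + 1)) && (k + val >= 4 ==> (cnt <= -9 && val < 2*t))
  WP_1: (t <= val + 1 ==> ((!(t <= j - 5)) && (cnt + j >= 12 ==> (cnt <= -9 && j < 2*t + 6)))) && ((!(t <= val + 1)) ==> (k + val >= 4 ==> (cnt <= -9 && val < 2*t)))
So before the loop: (t <= val + 1 ==> ((!(t <= j - 5)) && (cnt + j >= 12 ==> (cnt <= -9 && j < 2*t + 6)))) && ((!(t <= val + 1)) ==> (k + val >= 4 ==> (cnt <= -9 && val < 2*t)))
Before t := j + k + 9: (j + k <= val - 8 ==> ((!(k <= -14)) && (cnt + j >= 12 ==> (cnt <= -9 && j + 2*k > -24)))) && ((!(j + k <= val - 8)) ==> (k + val >= 4 ==> (cnt <= -9 && val < 2*j + 2*k + 18)))
Answer: WP = (j + k <= val - 8 ==> ((!(k <= -14)) && (cnt + j >= 12 ==> (cnt <= -9 && j + 2*k > -24)))) && ((!(j + k <= val - 8)) ==> (k + val >= 4 ==> (cnt <= -9 && val < 2*j + 2*k + 18)))


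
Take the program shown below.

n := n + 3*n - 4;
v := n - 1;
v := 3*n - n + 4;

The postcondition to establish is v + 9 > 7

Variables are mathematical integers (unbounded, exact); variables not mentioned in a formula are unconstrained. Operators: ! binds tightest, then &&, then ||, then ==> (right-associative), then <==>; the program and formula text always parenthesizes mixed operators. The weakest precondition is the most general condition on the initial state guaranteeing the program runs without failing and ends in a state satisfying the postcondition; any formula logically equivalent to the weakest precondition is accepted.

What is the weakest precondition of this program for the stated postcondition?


Working backward. After the program, the postcondition v + 9 > 7 must hold; in canonical form it is v > -2.
Before v := 3*n - n + 4: 2*n > -6
Before v := n - 1: 2*n > -6
Before n := n + 3*n - 4: 8*n > 2
Answer: WP = 8*n > 2


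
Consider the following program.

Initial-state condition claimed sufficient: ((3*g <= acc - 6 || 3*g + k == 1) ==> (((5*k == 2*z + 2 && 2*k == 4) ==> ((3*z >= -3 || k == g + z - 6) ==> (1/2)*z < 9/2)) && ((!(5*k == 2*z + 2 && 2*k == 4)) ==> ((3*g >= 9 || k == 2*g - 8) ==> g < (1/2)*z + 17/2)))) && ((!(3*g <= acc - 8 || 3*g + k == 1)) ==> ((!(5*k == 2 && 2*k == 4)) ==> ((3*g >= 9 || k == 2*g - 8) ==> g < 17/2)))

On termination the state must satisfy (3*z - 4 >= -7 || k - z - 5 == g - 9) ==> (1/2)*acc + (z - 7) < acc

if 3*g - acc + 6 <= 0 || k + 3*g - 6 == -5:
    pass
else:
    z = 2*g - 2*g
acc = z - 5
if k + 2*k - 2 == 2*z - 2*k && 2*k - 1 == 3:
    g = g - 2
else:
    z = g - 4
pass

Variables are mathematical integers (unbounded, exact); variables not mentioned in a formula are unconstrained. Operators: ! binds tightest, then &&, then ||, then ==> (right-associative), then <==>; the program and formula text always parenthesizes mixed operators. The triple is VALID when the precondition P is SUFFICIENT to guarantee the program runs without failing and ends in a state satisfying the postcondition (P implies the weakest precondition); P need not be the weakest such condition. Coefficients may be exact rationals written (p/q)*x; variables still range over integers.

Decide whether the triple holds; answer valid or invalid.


Working backward. After the program, the postcondition (3*z - 4 >= -7 || k - z - 5 == g - 9) ==> (1/2)*acc + (z - 7) < acc must hold; in canonical form it is (3*z >= -3 || k == g + z - 4) ==> z < (1/2)*acc + 7.
Before skip: (3*z >= -3 || k == g + z - 4) ==> z < (1/2)*acc + 7
Then branch requires (3*z >= -3 || k == g + z - 6) ==> z < (1/2)*acc + 7; else branch requires (3*g >= 9 || k == 2*g - 8) ==> g < (1/2)*acc + 11.
Before the if: ((5*k == 2*z + 2 && 2*k == 4) ==> ((3*z >= -3 || k == g + z - 6) ==> z < (1/2)*acc + 7)) && ((!(5*k == 2*z + 2 && 2*k == 4)) ==> ((3*g >= 9 || k == 2*g - 8) ==> g < (1/2)*acc + 11))
Before acc := z - 5: ((5*k == 2*z + 2 && 2*k == 4) ==> ((3*z >= -3 || k == g + z - 6) ==> (1/2)*z < 9/2)) && ((!(5*k == 2*z + 2 && 2*k == 4)) ==> ((3*g >= 9 || k == 2*g - 8) ==> g < (1/2)*z + 17/2))
Then branch requires ((5*k == 2*z + 2 && 2*k == 4) ==> ((3*z >= -3 || k == g + z - 6) ==> (1/2)*z < 9/2)) && ((!(5*k == 2*z + 2 && 2*k == 4)) ==> ((3*g >= 9 || k == 2*g - 8) ==> g < (1/2)*z + 17/2)); else branch requires (!(5*k == 2 && 2*k == 4)) ==> ((3*g >= 9 || k == 2*g - 8) ==> g < 17/2).
Before the if: ((3*g <= acc - 6 || 3*g + k == 1) ==> (((5*k == 2*z + 2 && 2*k == 4) ==> ((3*z >= -3 || k == g + z - 6) ==> (1/2)*z < 9/2)) && ((!(5*k == 2*z + 2 && 2*k == 4)) ==> ((3*g >= 9 || k == 2*g - 8) ==> g < (1/2)*z + 17/2)))) && ((!(3*g <= acc - 6 || 3*g + k == 1)) ==> ((!(5*k == 2 && 2*k == 4)) ==> ((3*g >= 9 || k == 2*g - 8) ==> g < 17/2)))
The weakest precondition is ((3*g <= acc - 6 || 3*g + k == 1) ==> (((5*k == 2*z + 2 && 2*k == 4) ==> ((3*z >= -3 || k == g + z - 6) ==> (1/2)*z < 9/2)) && ((!(5*k == 2*z + 2 && 2*k == 4)) ==> ((3*g >= 9 || k == 2*g - 8) ==> g < (1/2)*z + 17/2)))) && ((!(3*g <= acc - 6 || 3*g + k == 1)) ==> ((!(5*k == 2 && 2*k == 4)) ==> ((3*g >= 9 || k == 2*g - 8) ==> g < 17/2))).
Check whether ((3*g <= acc - 6 || 3*g + k == 1) ==> (((5*k == 2*z + 2 && 2*k == 4) ==> ((3*z >= -3 || k == g + z - 6) ==> (1/2)*z < 9/2)) && ((!(5*k == 2*z + 2 && 2*k == 4)) ==> ((3*g >= 9 || k == 2*g - 8) ==> g < (1/2)*z + 17/2)))) && ((!(3*g <= acc - 8 || 3*g + k == 1)) ==> ((!(5*k == 2 && 2*k == 4)) ==> ((3*g >= 9 || k == 2*g - 8) ==> g < 17/2))) implies it.
Every state satisfying the precondition satisfies the weakest precondition: the implication holds.
Answer: valid


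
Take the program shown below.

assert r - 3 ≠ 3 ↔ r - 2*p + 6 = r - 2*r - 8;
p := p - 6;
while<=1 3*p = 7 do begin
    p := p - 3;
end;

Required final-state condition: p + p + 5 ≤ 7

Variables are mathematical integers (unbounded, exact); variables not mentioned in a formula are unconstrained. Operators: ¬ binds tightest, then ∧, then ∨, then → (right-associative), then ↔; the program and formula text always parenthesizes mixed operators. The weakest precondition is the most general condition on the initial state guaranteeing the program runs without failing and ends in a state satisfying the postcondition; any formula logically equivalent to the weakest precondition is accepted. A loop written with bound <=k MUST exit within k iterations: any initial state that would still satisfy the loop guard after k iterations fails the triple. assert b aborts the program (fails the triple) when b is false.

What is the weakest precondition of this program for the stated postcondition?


Working backward. After the program, the postcondition p + p + 5 ≤ 7 must hold; in canonical form it is 2*p ≤ 2.
Before the loop (bound <=1), unroll the exhaustion recursion (WP_0 = exit-now case; WP_j = one more guarded iteration, up to j = 1):
  WP_0: (¬(3*p = 7)) ∧ 2*p ≤ 2
  WP_1: (3*p = 7 → ((¬(3*p = 16)) ∧ 2*p ≤ 8)) ∧ ((¬(3*p = 7)) → 2*p ≤ 2)
So before the loop: (3*p = 7 → ((¬(3*p = 16)) ∧ 2*p ≤ 8)) ∧ ((¬(3*p = 7)) → 2*p ≤ 2)
Before p := p - 6: (3*p = 25 → ((¬(3*p = 34)) ∧ 2*p ≤ 20)) ∧ ((¬(3*p = 25)) → 2*p ≤ 14)
Before assert r - 3 ≠ 3 ↔ r - 2*p + 6 = r - 2*r - 8: (r ≠ 6 ↔ 2*r = 2*p - 14) ∧ (3*p = 25 → ((¬(3*p = 34)) ∧ 2*p ≤ 20)) ∧ ((¬(3*p = 25)) → 2*p ≤ 14)
Answer: WP = (r ≠ 6 ↔ 2*r = 2*p - 14) ∧ (3*p = 25 → ((¬(3*p = 34)) ∧ 2*p ≤ 20)) ∧ ((¬(3*p = 25)) → 2*p ≤ 14)


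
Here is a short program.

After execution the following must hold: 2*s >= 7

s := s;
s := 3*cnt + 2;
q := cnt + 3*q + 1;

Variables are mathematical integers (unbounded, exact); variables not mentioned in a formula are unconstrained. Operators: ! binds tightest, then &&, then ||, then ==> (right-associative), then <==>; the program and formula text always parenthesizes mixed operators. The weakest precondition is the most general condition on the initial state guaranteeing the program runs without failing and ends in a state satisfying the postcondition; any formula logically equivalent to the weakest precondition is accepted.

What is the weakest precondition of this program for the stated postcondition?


Working backward. After the program, 2*s >= 7 must hold.
Before q := cnt + 3*q + 1: 2*s >= 7
Before s := 3*cnt + 2: 6*cnt >= 3
Before s := s: 6*cnt >= 3
Answer: WP = 6*cnt >= 3


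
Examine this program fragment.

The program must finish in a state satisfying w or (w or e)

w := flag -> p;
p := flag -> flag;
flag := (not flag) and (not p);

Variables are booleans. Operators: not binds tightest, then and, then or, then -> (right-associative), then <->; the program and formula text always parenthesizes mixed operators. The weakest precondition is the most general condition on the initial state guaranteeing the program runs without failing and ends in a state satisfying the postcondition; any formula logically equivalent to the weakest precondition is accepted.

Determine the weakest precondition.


Working backward. After the program, the postcondition w or (w or e) must hold; in canonical form it is w or e.
Before flag := (not flag) and (not p): w or e
Before p := flag -> flag: w or e
Before w := flag -> p: (flag -> p) or e
Answer: WP = (flag -> p) or e


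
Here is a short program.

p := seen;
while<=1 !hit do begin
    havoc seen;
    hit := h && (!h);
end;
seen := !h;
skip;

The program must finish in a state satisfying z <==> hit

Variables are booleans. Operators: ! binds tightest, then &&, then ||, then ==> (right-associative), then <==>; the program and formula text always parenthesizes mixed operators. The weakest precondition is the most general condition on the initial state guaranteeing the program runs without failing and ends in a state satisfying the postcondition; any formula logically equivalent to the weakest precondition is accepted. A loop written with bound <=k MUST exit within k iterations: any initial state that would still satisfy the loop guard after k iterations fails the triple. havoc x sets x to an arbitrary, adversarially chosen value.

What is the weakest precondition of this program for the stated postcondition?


Working backward. After the program, z <==> hit must hold.
Before skip: z <==> hit
Before seen := !h: z <==> hit
Before the loop (bound <=1), unroll the exhaustion recursion (WP_0 = exit-now case; WP_j = one more guarded iteration, up to j = 1):
  WP_0: hit && (z <==> hit)
  WP_1: hit && (hit ==> (z <==> hit))
So before the loop: hit && (hit ==> (z <==> hit))
Before p := seen: hit && (hit ==> (z <==> hit))
Answer: WP = hit && (hit ==> (z <==> hit))


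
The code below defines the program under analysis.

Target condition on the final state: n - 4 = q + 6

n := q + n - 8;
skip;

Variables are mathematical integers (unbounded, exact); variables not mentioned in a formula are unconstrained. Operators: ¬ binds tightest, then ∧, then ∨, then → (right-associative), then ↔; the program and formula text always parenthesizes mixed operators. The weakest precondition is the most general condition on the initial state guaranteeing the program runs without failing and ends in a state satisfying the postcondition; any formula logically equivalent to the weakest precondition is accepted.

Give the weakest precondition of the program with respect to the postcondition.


Working backward. After the program, the postcondition n - 4 = q + 6 must hold; in canonical form it is n = q + 10.
Before skip: n = q + 10
Before n := q + n - 8: n = 18
Answer: WP = n = 18


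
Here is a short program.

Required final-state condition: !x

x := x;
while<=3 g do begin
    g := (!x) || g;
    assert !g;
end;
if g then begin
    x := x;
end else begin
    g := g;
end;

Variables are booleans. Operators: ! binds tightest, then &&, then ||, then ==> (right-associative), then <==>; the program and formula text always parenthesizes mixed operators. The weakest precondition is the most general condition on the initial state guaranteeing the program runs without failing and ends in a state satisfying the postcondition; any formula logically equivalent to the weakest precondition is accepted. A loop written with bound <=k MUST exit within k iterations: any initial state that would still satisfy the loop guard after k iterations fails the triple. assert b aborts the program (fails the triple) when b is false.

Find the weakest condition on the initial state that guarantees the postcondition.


Working backward. After the program, !x must hold.
Then branch requires !x; else branch requires !x.
Before the if: (g ==> (!x)) && ((!g) ==> (!x))
Before the loop (bound <=3), unroll the exhaustion recursion (WP_0 = exit-now case; WP_j = one more guarded iteration, up to j = 3):
  WP_0: (!g) && (g ==> (!x)) && ((!g) ==> (!x))
  WP_1: (g ==> ((!((!x) || g)) && (((!x) || g) ==> (!x)) && ((!((!x) || g)) ==> (!x)))) && ((!g) ==> ((g ==> (!x)) && ((!g) ==> (!x))))
  WP_2: (g ==> ((!((!x) || g)) && (((!x) || g) ==> ((!((!x) || g)) && (((!x) || g) ==> (!x)) && ((!((!x) || g)) ==> (!x)))) && ((!((!x) || g)) ==> ((((!x) || g) ==> (!x)) && ((!((!x) || g)) ==> (!x)))))) && ((!g) ==> ((g ==> (!x)) && ((!g) ==> (!x))))
  WP_3: (g ==> ((!((!x) || g)) && (((!x) || g) ==> ((!((!x) || g)) && (((!x) || g) ==> ((!((!x) || g)) && (((!x) || g) ==> (!x)) && ((!((!x) || g)) ==> (!x)))) && ((!((!x) || g)) ==> ((((!x) || g) ==> (!x)) && ((!((!x) || g)) ==> (!x)))))) && ((!((!x) || g)) ==> ((((!x) || g) ==> (!x)) && ((!((!x) || g)) ==> (!x)))))) && ((!g) ==> ((g ==> (!x)) && ((!g) ==> (!x))))
So before the loop: (g ==> ((!((!x) || g)) && (((!x) || g) ==> ((!((!x) || g)) && (((!x) || g) ==> ((!((!x) || g)) && (((!x) || g) ==> (!x)) && ((!((!x) || g)) ==> (!x)))) && ((!((!x) || g)) ==> ((((!x) || g) ==> (!x)) && ((!((!x) || g)) ==> (!x)))))) && ((!((!x) || g)) ==> ((((!x) || g) ==> (!x)) && ((!((!x) || g)) ==> (!x)))))) && ((!g) ==> ((g ==> (!x)) && ((!g) ==> (!x))))
Before x := x: (g ==> ((!((!x) || g)) && (((!x) || g) ==> ((!((!x) || g)) && (((!x) || g) ==> ((!((!x) || g)) && (((!x) || g) ==> (!x)) && ((!((!x) || g)) ==> (!x)))) && ((!((!x) || g)) ==> ((((!x) || g) ==> (!x)) && ((!((!x) || g)) ==> (!x)))))) && ((!((!x) || g)) ==> ((((!x) || g) ==> (!x)) && ((!((!x) || g)) ==> (!x)))))) && ((!g) ==> ((g ==> (!x)) && ((!g) ==> (!x))))
Answer: WP = (g ==> ((!((!x) || g)) && (((!x) || g) ==> ((!((!x) || g)) && (((!x) || g) ==> ((!((!x) || g)) && (((!x) || g) ==> (!x)) && ((!((!x) || g)) ==> (!x)))) && ((!((!x) || g)) ==> ((((!x) || g) ==> (!x)) && ((!((!x) || g)) ==> (!x)))))) && ((!((!x) || g)) ==> ((((!x) || g) ==> (!x)) && ((!((!x) || g)) ==> (!x)))))) && ((!g) ==> ((g ==> (!x)) && ((!g) ==> (!x))))


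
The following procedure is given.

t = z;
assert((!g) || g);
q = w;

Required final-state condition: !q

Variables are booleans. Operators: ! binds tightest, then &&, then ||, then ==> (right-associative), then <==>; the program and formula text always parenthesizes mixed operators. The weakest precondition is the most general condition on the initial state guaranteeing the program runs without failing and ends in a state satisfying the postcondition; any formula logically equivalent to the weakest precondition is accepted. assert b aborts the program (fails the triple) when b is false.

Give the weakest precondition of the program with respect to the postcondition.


Working backward. After the program, !q must hold.
Before q := w: !w
Before assert (!g) || g: !w
Before t := z: !w
Answer: WP = !w


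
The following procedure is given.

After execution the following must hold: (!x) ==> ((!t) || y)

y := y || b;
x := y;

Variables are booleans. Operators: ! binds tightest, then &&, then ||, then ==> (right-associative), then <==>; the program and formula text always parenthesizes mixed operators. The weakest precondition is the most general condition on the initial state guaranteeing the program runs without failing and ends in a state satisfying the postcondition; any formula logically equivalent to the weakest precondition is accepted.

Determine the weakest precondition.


Working backward. After the program, (!x) ==> ((!t) || y) must hold.
Before x := y: (!y) ==> ((!t) || y)
Before y := y || b: (!(y || b)) ==> ((!t) || y || b)
Answer: WP = (!(y || b)) ==> ((!t) || y || b)


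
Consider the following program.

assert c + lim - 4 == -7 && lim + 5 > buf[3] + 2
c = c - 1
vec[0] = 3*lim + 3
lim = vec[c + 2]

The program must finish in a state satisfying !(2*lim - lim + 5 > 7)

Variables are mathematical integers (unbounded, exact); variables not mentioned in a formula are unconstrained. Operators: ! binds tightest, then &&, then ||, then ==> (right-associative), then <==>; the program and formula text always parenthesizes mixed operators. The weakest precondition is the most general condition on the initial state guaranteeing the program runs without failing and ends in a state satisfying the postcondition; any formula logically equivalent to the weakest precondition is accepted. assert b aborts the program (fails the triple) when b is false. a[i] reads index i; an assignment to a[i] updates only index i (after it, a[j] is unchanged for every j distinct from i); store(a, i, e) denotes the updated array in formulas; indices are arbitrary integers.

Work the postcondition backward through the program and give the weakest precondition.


Working backward. After the program, the postcondition !(2*lim - lim + 5 > 7) must hold; in canonical form it is !(lim > 2).
Before lim := vec[c + 2]: !(vec[c + 2] > 2)
Before vec[0] := 3*lim + 3: !(store(vec, 0, 3*lim + 3)[c + 2] > 2)
Before c := c - 1: !(store(vec, 0, 3*lim + 3)[c + 1] > 2)
Before assert c + lim - 4 == -7 && lim + 5 > buf[3] + 2: c + lim == -3 && lim > buf[3] - 3 && (!(store(vec, 0, 3*lim + 3)[c + 1] > 2))
Answer: WP = c + lim == -3 && lim > buf[3] - 3 && (!(store(vec, 0, 3*lim + 3)[c + 1] > 2))
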